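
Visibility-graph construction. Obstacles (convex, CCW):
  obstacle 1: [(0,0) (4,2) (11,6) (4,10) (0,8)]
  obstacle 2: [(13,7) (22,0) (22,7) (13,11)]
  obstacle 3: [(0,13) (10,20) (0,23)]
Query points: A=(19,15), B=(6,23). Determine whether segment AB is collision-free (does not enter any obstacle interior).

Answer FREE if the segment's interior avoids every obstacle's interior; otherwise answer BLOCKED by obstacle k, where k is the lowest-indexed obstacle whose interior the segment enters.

FREE

Obstacle 1 [(0,0) (4,2) (11,6) (4,10) (0,8)]:
  edge (0,0)–(4,2): clear
  edge (4,2)–(11,6): clear
  edge (11,6)–(4,10): clear
  edge (4,10)–(0,8): clear
  edge (0,8)–(0,0): clear
  midpoint (25/2,19) outside
  → clear
Obstacle 2 [(13,7) (22,0) (22,7) (13,11)]:
  edge (13,7)–(22,0): clear
  edge (22,0)–(22,7): clear
  edge (22,7)–(13,11): clear
  edge (13,11)–(13,7): clear
  midpoint (25/2,19) outside
  → clear
Obstacle 3 [(0,13) (10,20) (0,23)]:
  edge (0,13)–(10,20): clear
  edge (10,20)–(0,23): clear
  edge (0,23)–(0,13): clear
  midpoint (25/2,19) outside
  → clear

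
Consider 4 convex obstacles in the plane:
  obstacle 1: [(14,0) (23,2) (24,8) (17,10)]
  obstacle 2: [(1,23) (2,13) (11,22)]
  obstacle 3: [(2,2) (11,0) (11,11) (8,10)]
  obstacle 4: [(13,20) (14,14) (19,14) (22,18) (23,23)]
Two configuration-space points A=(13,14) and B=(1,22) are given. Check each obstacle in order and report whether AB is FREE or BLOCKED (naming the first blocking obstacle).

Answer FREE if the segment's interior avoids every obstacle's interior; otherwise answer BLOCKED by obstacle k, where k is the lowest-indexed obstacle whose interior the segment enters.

BLOCKED by obstacle 2

Obstacle 1 [(14,0) (23,2) (24,8) (17,10)]:
  edge (14,0)–(23,2): clear
  edge (23,2)–(24,8): clear
  edge (24,8)–(17,10): clear
  edge (17,10)–(14,0): clear
  midpoint (7,18) outside
  → clear
Obstacle 2 [(1,23) (2,13) (11,22)]:
  edge (1,23)–(2,13): crosses AB
  edge (2,13)–(11,22): crosses AB
  edge (11,22)–(1,23): clear
  → BLOCKED
Obstacle 3 [(2,2) (11,0) (11,11) (8,10)]:
  edge (2,2)–(11,0): clear
  edge (11,0)–(11,11): clear
  edge (11,11)–(8,10): clear
  edge (8,10)–(2,2): clear
  midpoint (7,18) outside
  → clear
Obstacle 4 [(13,20) (14,14) (19,14) (22,18) (23,23)]:
  edge (13,20)–(14,14): clear
  edge (14,14)–(19,14): clear
  edge (19,14)–(22,18): clear
  edge (22,18)–(23,23): clear
  edge (23,23)–(13,20): clear
  midpoint (7,18) outside
  → clear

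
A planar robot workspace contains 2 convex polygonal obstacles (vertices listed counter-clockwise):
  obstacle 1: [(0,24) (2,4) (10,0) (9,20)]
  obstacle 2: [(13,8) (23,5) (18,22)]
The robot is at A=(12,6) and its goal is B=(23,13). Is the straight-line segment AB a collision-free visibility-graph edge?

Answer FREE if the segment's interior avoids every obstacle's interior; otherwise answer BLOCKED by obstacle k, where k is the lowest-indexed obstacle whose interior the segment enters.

BLOCKED by obstacle 2

Obstacle 1 [(0,24) (2,4) (10,0) (9,20)]:
  edge (0,24)–(2,4): clear
  edge (2,4)–(10,0): clear
  edge (10,0)–(9,20): clear
  edge (9,20)–(0,24): clear
  midpoint (35/2,19/2) outside
  → clear
Obstacle 2 [(13,8) (23,5) (18,22)]:
  edge (13,8)–(23,5): crosses AB
  edge (23,5)–(18,22): crosses AB
  edge (18,22)–(13,8): clear
  → BLOCKED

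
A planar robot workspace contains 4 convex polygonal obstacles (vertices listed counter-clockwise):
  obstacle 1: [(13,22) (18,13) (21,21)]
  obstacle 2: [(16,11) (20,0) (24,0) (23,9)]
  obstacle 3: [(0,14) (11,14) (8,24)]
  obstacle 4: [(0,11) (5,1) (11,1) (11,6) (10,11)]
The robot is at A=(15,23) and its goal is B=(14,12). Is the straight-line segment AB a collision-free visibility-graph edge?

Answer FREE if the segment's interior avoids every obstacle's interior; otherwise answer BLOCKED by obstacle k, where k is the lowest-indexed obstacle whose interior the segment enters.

BLOCKED by obstacle 1

Obstacle 1 [(13,22) (18,13) (21,21)]:
  edge (13,22)–(18,13): crosses AB
  edge (18,13)–(21,21): clear
  edge (21,21)–(13,22): crosses AB
  → BLOCKED
Obstacle 2 [(16,11) (20,0) (24,0) (23,9)]:
  edge (16,11)–(20,0): clear
  edge (20,0)–(24,0): clear
  edge (24,0)–(23,9): clear
  edge (23,9)–(16,11): clear
  midpoint (29/2,35/2) outside
  → clear
Obstacle 3 [(0,14) (11,14) (8,24)]:
  edge (0,14)–(11,14): clear
  edge (11,14)–(8,24): clear
  edge (8,24)–(0,14): clear
  midpoint (29/2,35/2) outside
  → clear
Obstacle 4 [(0,11) (5,1) (11,1) (11,6) (10,11)]:
  edge (0,11)–(5,1): clear
  edge (5,1)–(11,1): clear
  edge (11,1)–(11,6): clear
  edge (11,6)–(10,11): clear
  edge (10,11)–(0,11): clear
  midpoint (29/2,35/2) outside
  → clear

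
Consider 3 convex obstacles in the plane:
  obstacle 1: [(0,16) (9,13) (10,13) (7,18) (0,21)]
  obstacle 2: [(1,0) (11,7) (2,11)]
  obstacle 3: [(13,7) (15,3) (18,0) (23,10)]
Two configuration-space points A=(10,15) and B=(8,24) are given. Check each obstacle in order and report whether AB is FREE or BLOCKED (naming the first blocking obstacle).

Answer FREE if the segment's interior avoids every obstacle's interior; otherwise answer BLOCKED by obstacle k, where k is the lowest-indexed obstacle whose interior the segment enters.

FREE

Obstacle 1 [(0,16) (9,13) (10,13) (7,18) (0,21)]:
  edge (0,16)–(9,13): clear
  edge (9,13)–(10,13): clear
  edge (10,13)–(7,18): clear
  edge (7,18)–(0,21): clear
  edge (0,21)–(0,16): clear
  midpoint (9,39/2) outside
  → clear
Obstacle 2 [(1,0) (11,7) (2,11)]:
  edge (1,0)–(11,7): clear
  edge (11,7)–(2,11): clear
  edge (2,11)–(1,0): clear
  midpoint (9,39/2) outside
  → clear
Obstacle 3 [(13,7) (15,3) (18,0) (23,10)]:
  edge (13,7)–(15,3): clear
  edge (15,3)–(18,0): clear
  edge (18,0)–(23,10): clear
  edge (23,10)–(13,7): clear
  midpoint (9,39/2) outside
  → clear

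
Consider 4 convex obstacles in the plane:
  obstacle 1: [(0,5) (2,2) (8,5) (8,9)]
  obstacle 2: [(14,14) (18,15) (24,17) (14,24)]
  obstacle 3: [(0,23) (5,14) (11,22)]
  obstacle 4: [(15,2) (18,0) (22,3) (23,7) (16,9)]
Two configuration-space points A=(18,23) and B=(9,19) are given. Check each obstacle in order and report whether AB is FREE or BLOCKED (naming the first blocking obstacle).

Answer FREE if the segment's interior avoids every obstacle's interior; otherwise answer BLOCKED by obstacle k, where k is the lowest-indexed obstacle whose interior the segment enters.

Obstacle 1 [(0,5) (2,2) (8,5) (8,9)]:
  edge (0,5)–(2,2): clear
  edge (2,2)–(8,5): clear
  edge (8,5)–(8,9): clear
  edge (8,9)–(0,5): clear
  midpoint (27/2,21) outside
  → clear
Obstacle 2 [(14,14) (18,15) (24,17) (14,24)]:
  edge (14,14)–(18,15): clear
  edge (18,15)–(24,17): clear
  edge (24,17)–(14,24): crosses AB
  edge (14,24)–(14,14): crosses AB
  → BLOCKED
Obstacle 3 [(0,23) (5,14) (11,22)]:
  edge (0,23)–(5,14): clear
  edge (5,14)–(11,22): clear
  edge (11,22)–(0,23): clear
  midpoint (27/2,21) outside
  → clear
Obstacle 4 [(15,2) (18,0) (22,3) (23,7) (16,9)]:
  edge (15,2)–(18,0): clear
  edge (18,0)–(22,3): clear
  edge (22,3)–(23,7): clear
  edge (23,7)–(16,9): clear
  edge (16,9)–(15,2): clear
  midpoint (27/2,21) outside
  → clear

BLOCKED by obstacle 2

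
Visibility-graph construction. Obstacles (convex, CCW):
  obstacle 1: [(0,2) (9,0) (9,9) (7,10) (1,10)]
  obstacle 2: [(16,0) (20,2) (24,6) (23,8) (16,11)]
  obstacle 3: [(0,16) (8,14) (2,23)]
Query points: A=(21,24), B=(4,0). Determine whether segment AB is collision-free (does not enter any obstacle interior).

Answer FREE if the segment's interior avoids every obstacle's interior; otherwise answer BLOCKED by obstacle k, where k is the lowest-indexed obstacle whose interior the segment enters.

Obstacle 1 [(0,2) (9,0) (9,9) (7,10) (1,10)]:
  edge (0,2)–(9,0): crosses AB
  edge (9,0)–(9,9): crosses AB
  edge (9,9)–(7,10): clear
  edge (7,10)–(1,10): clear
  edge (1,10)–(0,2): clear
  → BLOCKED
Obstacle 2 [(16,0) (20,2) (24,6) (23,8) (16,11)]:
  edge (16,0)–(20,2): clear
  edge (20,2)–(24,6): clear
  edge (24,6)–(23,8): clear
  edge (23,8)–(16,11): clear
  edge (16,11)–(16,0): clear
  midpoint (25/2,12) outside
  → clear
Obstacle 3 [(0,16) (8,14) (2,23)]:
  edge (0,16)–(8,14): clear
  edge (8,14)–(2,23): clear
  edge (2,23)–(0,16): clear
  midpoint (25/2,12) outside
  → clear

BLOCKED by obstacle 1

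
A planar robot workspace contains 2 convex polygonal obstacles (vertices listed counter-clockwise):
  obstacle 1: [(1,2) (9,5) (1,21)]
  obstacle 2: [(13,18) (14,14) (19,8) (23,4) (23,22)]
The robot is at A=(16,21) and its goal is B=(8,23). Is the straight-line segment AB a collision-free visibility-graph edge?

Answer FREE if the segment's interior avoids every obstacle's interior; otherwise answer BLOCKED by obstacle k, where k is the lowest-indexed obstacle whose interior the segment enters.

Obstacle 1 [(1,2) (9,5) (1,21)]:
  edge (1,2)–(9,5): clear
  edge (9,5)–(1,21): clear
  edge (1,21)–(1,2): clear
  midpoint (12,22) outside
  → clear
Obstacle 2 [(13,18) (14,14) (19,8) (23,4) (23,22)]:
  edge (13,18)–(14,14): clear
  edge (14,14)–(19,8): clear
  edge (19,8)–(23,4): clear
  edge (23,4)–(23,22): clear
  edge (23,22)–(13,18): clear
  midpoint (12,22) outside
  → clear

FREE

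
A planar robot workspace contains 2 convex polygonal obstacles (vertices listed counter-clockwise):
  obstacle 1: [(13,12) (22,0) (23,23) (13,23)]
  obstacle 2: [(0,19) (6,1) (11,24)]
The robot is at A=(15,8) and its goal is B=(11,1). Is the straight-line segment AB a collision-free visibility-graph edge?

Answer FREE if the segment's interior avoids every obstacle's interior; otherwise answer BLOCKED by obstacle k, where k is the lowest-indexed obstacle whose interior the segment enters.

FREE

Obstacle 1 [(13,12) (22,0) (23,23) (13,23)]:
  edge (13,12)–(22,0): clear
  edge (22,0)–(23,23): clear
  edge (23,23)–(13,23): clear
  edge (13,23)–(13,12): clear
  midpoint (13,9/2) outside
  → clear
Obstacle 2 [(0,19) (6,1) (11,24)]:
  edge (0,19)–(6,1): clear
  edge (6,1)–(11,24): clear
  edge (11,24)–(0,19): clear
  midpoint (13,9/2) outside
  → clear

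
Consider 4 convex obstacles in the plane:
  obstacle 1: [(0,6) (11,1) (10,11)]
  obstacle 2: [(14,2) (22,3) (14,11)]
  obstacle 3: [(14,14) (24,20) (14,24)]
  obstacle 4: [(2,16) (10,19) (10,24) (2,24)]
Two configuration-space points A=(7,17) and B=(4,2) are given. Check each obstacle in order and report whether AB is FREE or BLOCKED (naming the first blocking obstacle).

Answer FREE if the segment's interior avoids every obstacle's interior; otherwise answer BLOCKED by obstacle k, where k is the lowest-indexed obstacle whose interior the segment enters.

BLOCKED by obstacle 1

Obstacle 1 [(0,6) (11,1) (10,11)]:
  edge (0,6)–(11,1): crosses AB
  edge (11,1)–(10,11): clear
  edge (10,11)–(0,6): crosses AB
  → BLOCKED
Obstacle 2 [(14,2) (22,3) (14,11)]:
  edge (14,2)–(22,3): clear
  edge (22,3)–(14,11): clear
  edge (14,11)–(14,2): clear
  midpoint (11/2,19/2) outside
  → clear
Obstacle 3 [(14,14) (24,20) (14,24)]:
  edge (14,14)–(24,20): clear
  edge (24,20)–(14,24): clear
  edge (14,24)–(14,14): clear
  midpoint (11/2,19/2) outside
  → clear
Obstacle 4 [(2,16) (10,19) (10,24) (2,24)]:
  edge (2,16)–(10,19): clear
  edge (10,19)–(10,24): clear
  edge (10,24)–(2,24): clear
  edge (2,24)–(2,16): clear
  midpoint (11/2,19/2) outside
  → clear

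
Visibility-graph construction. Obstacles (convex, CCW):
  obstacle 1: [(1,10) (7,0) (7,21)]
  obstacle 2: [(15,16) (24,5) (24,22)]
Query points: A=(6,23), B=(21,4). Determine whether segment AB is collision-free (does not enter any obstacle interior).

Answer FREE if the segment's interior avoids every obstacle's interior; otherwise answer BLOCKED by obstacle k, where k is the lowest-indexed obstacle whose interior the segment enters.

Obstacle 1 [(1,10) (7,0) (7,21)]:
  edge (1,10)–(7,0): clear
  edge (7,0)–(7,21): clear
  edge (7,21)–(1,10): clear
  midpoint (27/2,27/2) outside
  → clear
Obstacle 2 [(15,16) (24,5) (24,22)]:
  edge (15,16)–(24,5): clear
  edge (24,5)–(24,22): clear
  edge (24,22)–(15,16): clear
  midpoint (27/2,27/2) outside
  → clear

FREE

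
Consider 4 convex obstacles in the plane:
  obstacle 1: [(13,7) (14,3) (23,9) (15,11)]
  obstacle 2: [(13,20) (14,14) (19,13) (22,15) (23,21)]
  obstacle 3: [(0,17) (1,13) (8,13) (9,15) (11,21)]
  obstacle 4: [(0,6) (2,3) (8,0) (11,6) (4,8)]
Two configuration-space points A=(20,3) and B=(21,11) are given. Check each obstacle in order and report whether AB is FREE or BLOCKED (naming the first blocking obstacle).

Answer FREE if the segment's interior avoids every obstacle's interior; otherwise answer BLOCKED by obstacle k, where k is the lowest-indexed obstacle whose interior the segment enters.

BLOCKED by obstacle 1

Obstacle 1 [(13,7) (14,3) (23,9) (15,11)]:
  edge (13,7)–(14,3): clear
  edge (14,3)–(23,9): crosses AB
  edge (23,9)–(15,11): crosses AB
  edge (15,11)–(13,7): clear
  → BLOCKED
Obstacle 2 [(13,20) (14,14) (19,13) (22,15) (23,21)]:
  edge (13,20)–(14,14): clear
  edge (14,14)–(19,13): clear
  edge (19,13)–(22,15): clear
  edge (22,15)–(23,21): clear
  edge (23,21)–(13,20): clear
  midpoint (41/2,7) outside
  → clear
Obstacle 3 [(0,17) (1,13) (8,13) (9,15) (11,21)]:
  edge (0,17)–(1,13): clear
  edge (1,13)–(8,13): clear
  edge (8,13)–(9,15): clear
  edge (9,15)–(11,21): clear
  edge (11,21)–(0,17): clear
  midpoint (41/2,7) outside
  → clear
Obstacle 4 [(0,6) (2,3) (8,0) (11,6) (4,8)]:
  edge (0,6)–(2,3): clear
  edge (2,3)–(8,0): clear
  edge (8,0)–(11,6): clear
  edge (11,6)–(4,8): clear
  edge (4,8)–(0,6): clear
  midpoint (41/2,7) outside
  → clear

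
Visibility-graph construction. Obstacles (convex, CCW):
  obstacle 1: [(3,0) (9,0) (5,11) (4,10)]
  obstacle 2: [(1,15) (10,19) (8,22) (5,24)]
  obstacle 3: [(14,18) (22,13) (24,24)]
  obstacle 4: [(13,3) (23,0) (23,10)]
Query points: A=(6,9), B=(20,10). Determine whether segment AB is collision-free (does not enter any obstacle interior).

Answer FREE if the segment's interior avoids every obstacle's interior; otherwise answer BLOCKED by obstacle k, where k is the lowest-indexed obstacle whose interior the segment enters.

Obstacle 1 [(3,0) (9,0) (5,11) (4,10)]:
  edge (3,0)–(9,0): clear
  edge (9,0)–(5,11): clear
  edge (5,11)–(4,10): clear
  edge (4,10)–(3,0): clear
  midpoint (13,19/2) outside
  → clear
Obstacle 2 [(1,15) (10,19) (8,22) (5,24)]:
  edge (1,15)–(10,19): clear
  edge (10,19)–(8,22): clear
  edge (8,22)–(5,24): clear
  edge (5,24)–(1,15): clear
  midpoint (13,19/2) outside
  → clear
Obstacle 3 [(14,18) (22,13) (24,24)]:
  edge (14,18)–(22,13): clear
  edge (22,13)–(24,24): clear
  edge (24,24)–(14,18): clear
  midpoint (13,19/2) outside
  → clear
Obstacle 4 [(13,3) (23,0) (23,10)]:
  edge (13,3)–(23,0): clear
  edge (23,0)–(23,10): clear
  edge (23,10)–(13,3): clear
  midpoint (13,19/2) outside
  → clear

FREE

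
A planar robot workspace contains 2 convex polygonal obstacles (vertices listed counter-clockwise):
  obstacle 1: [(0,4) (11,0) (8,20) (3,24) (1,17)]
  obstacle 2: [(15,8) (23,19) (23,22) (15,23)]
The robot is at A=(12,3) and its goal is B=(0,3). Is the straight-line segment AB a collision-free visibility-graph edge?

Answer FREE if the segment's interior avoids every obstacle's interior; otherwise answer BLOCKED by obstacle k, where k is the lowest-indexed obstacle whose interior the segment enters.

Obstacle 1 [(0,4) (11,0) (8,20) (3,24) (1,17)]:
  edge (0,4)–(11,0): crosses AB
  edge (11,0)–(8,20): crosses AB
  edge (8,20)–(3,24): clear
  edge (3,24)–(1,17): clear
  edge (1,17)–(0,4): clear
  → BLOCKED
Obstacle 2 [(15,8) (23,19) (23,22) (15,23)]:
  edge (15,8)–(23,19): clear
  edge (23,19)–(23,22): clear
  edge (23,22)–(15,23): clear
  edge (15,23)–(15,8): clear
  midpoint (6,3) outside
  → clear

BLOCKED by obstacle 1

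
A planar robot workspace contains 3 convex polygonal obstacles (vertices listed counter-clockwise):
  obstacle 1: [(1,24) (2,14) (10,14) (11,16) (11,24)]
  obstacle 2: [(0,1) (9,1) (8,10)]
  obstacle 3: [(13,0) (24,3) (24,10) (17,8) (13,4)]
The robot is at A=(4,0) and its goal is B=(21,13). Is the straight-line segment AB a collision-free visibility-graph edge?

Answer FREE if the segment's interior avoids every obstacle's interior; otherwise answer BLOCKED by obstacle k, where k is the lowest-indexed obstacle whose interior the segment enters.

Obstacle 1 [(1,24) (2,14) (10,14) (11,16) (11,24)]:
  edge (1,24)–(2,14): clear
  edge (2,14)–(10,14): clear
  edge (10,14)–(11,16): clear
  edge (11,16)–(11,24): clear
  edge (11,24)–(1,24): clear
  midpoint (25/2,13/2) outside
  → clear
Obstacle 2 [(0,1) (9,1) (8,10)]:
  edge (0,1)–(9,1): crosses AB
  edge (9,1)–(8,10): crosses AB
  edge (8,10)–(0,1): clear
  → BLOCKED
Obstacle 3 [(13,0) (24,3) (24,10) (17,8) (13,4)]:
  edge (13,0)–(24,3): clear
  edge (24,3)–(24,10): clear
  edge (24,10)–(17,8): clear
  edge (17,8)–(13,4): clear
  edge (13,4)–(13,0): clear
  midpoint (25/2,13/2) outside
  → clear

BLOCKED by obstacle 2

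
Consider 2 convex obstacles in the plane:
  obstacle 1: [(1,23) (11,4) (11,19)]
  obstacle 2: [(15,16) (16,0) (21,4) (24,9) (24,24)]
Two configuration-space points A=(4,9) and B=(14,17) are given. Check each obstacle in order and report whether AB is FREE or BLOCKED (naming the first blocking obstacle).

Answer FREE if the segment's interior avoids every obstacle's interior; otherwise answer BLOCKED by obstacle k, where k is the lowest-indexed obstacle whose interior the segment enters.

BLOCKED by obstacle 1

Obstacle 1 [(1,23) (11,4) (11,19)]:
  edge (1,23)–(11,4): crosses AB
  edge (11,4)–(11,19): crosses AB
  edge (11,19)–(1,23): clear
  → BLOCKED
Obstacle 2 [(15,16) (16,0) (21,4) (24,9) (24,24)]:
  edge (15,16)–(16,0): clear
  edge (16,0)–(21,4): clear
  edge (21,4)–(24,9): clear
  edge (24,9)–(24,24): clear
  edge (24,24)–(15,16): clear
  midpoint (9,13) outside
  → clear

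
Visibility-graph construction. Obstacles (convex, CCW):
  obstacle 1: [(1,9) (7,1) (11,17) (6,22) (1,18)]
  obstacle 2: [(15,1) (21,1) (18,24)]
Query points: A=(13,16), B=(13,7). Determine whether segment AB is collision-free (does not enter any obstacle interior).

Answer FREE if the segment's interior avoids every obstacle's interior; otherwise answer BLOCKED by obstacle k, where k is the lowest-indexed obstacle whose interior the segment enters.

FREE

Obstacle 1 [(1,9) (7,1) (11,17) (6,22) (1,18)]:
  edge (1,9)–(7,1): clear
  edge (7,1)–(11,17): clear
  edge (11,17)–(6,22): clear
  edge (6,22)–(1,18): clear
  edge (1,18)–(1,9): clear
  midpoint (13,23/2) outside
  → clear
Obstacle 2 [(15,1) (21,1) (18,24)]:
  edge (15,1)–(21,1): clear
  edge (21,1)–(18,24): clear
  edge (18,24)–(15,1): clear
  midpoint (13,23/2) outside
  → clear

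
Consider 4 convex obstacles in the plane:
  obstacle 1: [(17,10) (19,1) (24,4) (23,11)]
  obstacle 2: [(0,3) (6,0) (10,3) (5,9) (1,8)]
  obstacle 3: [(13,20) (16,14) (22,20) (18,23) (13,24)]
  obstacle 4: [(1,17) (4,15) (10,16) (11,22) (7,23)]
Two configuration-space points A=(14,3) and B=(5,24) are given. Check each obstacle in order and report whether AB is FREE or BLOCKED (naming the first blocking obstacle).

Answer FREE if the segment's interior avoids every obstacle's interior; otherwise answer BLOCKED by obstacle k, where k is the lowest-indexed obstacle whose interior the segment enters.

BLOCKED by obstacle 4

Obstacle 1 [(17,10) (19,1) (24,4) (23,11)]:
  edge (17,10)–(19,1): clear
  edge (19,1)–(24,4): clear
  edge (24,4)–(23,11): clear
  edge (23,11)–(17,10): clear
  midpoint (19/2,27/2) outside
  → clear
Obstacle 2 [(0,3) (6,0) (10,3) (5,9) (1,8)]:
  edge (0,3)–(6,0): clear
  edge (6,0)–(10,3): clear
  edge (10,3)–(5,9): clear
  edge (5,9)–(1,8): clear
  edge (1,8)–(0,3): clear
  midpoint (19/2,27/2) outside
  → clear
Obstacle 3 [(13,20) (16,14) (22,20) (18,23) (13,24)]:
  edge (13,20)–(16,14): clear
  edge (16,14)–(22,20): clear
  edge (22,20)–(18,23): clear
  edge (18,23)–(13,24): clear
  edge (13,24)–(13,20): clear
  midpoint (19/2,27/2) outside
  → clear
Obstacle 4 [(1,17) (4,15) (10,16) (11,22) (7,23)]:
  edge (1,17)–(4,15): clear
  edge (4,15)–(10,16): crosses AB
  edge (10,16)–(11,22): clear
  edge (11,22)–(7,23): clear
  edge (7,23)–(1,17): crosses AB
  → BLOCKED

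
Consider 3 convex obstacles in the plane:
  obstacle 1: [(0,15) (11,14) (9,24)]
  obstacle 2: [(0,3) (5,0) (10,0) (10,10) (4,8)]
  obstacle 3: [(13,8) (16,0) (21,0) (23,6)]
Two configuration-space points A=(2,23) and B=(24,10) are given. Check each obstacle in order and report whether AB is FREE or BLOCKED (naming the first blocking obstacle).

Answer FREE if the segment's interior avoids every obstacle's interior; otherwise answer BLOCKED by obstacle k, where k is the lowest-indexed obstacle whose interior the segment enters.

BLOCKED by obstacle 1

Obstacle 1 [(0,15) (11,14) (9,24)]:
  edge (0,15)–(11,14): clear
  edge (11,14)–(9,24): crosses AB
  edge (9,24)–(0,15): crosses AB
  → BLOCKED
Obstacle 2 [(0,3) (5,0) (10,0) (10,10) (4,8)]:
  edge (0,3)–(5,0): clear
  edge (5,0)–(10,0): clear
  edge (10,0)–(10,10): clear
  edge (10,10)–(4,8): clear
  edge (4,8)–(0,3): clear
  midpoint (13,33/2) outside
  → clear
Obstacle 3 [(13,8) (16,0) (21,0) (23,6)]:
  edge (13,8)–(16,0): clear
  edge (16,0)–(21,0): clear
  edge (21,0)–(23,6): clear
  edge (23,6)–(13,8): clear
  midpoint (13,33/2) outside
  → clear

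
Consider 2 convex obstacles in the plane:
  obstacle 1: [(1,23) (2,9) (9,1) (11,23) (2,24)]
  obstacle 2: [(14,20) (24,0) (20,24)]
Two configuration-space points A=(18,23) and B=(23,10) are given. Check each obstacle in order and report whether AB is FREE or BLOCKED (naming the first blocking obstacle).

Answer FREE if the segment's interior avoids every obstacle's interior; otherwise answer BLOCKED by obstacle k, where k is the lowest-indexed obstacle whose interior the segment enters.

Obstacle 1 [(1,23) (2,9) (9,1) (11,23) (2,24)]:
  edge (1,23)–(2,9): clear
  edge (2,9)–(9,1): clear
  edge (9,1)–(11,23): clear
  edge (11,23)–(2,24): clear
  edge (2,24)–(1,23): clear
  midpoint (41/2,33/2) outside
  → clear
Obstacle 2 [(14,20) (24,0) (20,24)]:
  edge (14,20)–(24,0): clear
  edge (24,0)–(20,24): crosses AB
  edge (20,24)–(14,20): crosses AB
  → BLOCKED

BLOCKED by obstacle 2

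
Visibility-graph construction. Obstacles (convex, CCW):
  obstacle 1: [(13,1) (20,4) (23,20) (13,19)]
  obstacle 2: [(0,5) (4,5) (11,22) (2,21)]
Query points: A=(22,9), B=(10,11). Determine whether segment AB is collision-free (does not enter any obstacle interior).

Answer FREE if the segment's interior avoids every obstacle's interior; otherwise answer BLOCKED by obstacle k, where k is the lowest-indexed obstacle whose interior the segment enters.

BLOCKED by obstacle 1

Obstacle 1 [(13,1) (20,4) (23,20) (13,19)]:
  edge (13,1)–(20,4): clear
  edge (20,4)–(23,20): crosses AB
  edge (23,20)–(13,19): clear
  edge (13,19)–(13,1): crosses AB
  → BLOCKED
Obstacle 2 [(0,5) (4,5) (11,22) (2,21)]:
  edge (0,5)–(4,5): clear
  edge (4,5)–(11,22): clear
  edge (11,22)–(2,21): clear
  edge (2,21)–(0,5): clear
  midpoint (16,10) outside
  → clear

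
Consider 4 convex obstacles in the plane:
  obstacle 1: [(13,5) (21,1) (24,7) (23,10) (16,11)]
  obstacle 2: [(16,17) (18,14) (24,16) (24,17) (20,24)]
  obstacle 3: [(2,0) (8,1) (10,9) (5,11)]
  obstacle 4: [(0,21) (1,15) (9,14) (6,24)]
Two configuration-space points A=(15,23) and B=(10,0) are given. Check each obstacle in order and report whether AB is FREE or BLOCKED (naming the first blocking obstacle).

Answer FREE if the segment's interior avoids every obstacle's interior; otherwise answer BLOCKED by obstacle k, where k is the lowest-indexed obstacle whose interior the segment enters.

FREE

Obstacle 1 [(13,5) (21,1) (24,7) (23,10) (16,11)]:
  edge (13,5)–(21,1): clear
  edge (21,1)–(24,7): clear
  edge (24,7)–(23,10): clear
  edge (23,10)–(16,11): clear
  edge (16,11)–(13,5): clear
  midpoint (25/2,23/2) outside
  → clear
Obstacle 2 [(16,17) (18,14) (24,16) (24,17) (20,24)]:
  edge (16,17)–(18,14): clear
  edge (18,14)–(24,16): clear
  edge (24,16)–(24,17): clear
  edge (24,17)–(20,24): clear
  edge (20,24)–(16,17): clear
  midpoint (25/2,23/2) outside
  → clear
Obstacle 3 [(2,0) (8,1) (10,9) (5,11)]:
  edge (2,0)–(8,1): clear
  edge (8,1)–(10,9): clear
  edge (10,9)–(5,11): clear
  edge (5,11)–(2,0): clear
  midpoint (25/2,23/2) outside
  → clear
Obstacle 4 [(0,21) (1,15) (9,14) (6,24)]:
  edge (0,21)–(1,15): clear
  edge (1,15)–(9,14): clear
  edge (9,14)–(6,24): clear
  edge (6,24)–(0,21): clear
  midpoint (25/2,23/2) outside
  → clear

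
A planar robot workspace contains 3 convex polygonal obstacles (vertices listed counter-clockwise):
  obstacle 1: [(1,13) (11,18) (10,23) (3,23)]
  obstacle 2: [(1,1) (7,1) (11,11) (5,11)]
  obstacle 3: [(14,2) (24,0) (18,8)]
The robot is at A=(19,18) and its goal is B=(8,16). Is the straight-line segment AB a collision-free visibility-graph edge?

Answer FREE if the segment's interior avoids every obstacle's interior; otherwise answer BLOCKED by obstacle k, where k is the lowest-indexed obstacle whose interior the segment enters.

FREE

Obstacle 1 [(1,13) (11,18) (10,23) (3,23)]:
  edge (1,13)–(11,18): clear
  edge (11,18)–(10,23): clear
  edge (10,23)–(3,23): clear
  edge (3,23)–(1,13): clear
  midpoint (27/2,17) outside
  → clear
Obstacle 2 [(1,1) (7,1) (11,11) (5,11)]:
  edge (1,1)–(7,1): clear
  edge (7,1)–(11,11): clear
  edge (11,11)–(5,11): clear
  edge (5,11)–(1,1): clear
  midpoint (27/2,17) outside
  → clear
Obstacle 3 [(14,2) (24,0) (18,8)]:
  edge (14,2)–(24,0): clear
  edge (24,0)–(18,8): clear
  edge (18,8)–(14,2): clear
  midpoint (27/2,17) outside
  → clear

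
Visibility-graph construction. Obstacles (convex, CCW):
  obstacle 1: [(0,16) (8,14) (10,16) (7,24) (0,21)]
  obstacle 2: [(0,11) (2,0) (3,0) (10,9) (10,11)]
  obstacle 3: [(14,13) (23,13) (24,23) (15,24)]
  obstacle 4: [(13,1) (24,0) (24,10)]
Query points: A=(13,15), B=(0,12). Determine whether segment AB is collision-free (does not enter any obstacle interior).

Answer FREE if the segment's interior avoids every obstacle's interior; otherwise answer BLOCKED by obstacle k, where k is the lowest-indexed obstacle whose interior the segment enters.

FREE

Obstacle 1 [(0,16) (8,14) (10,16) (7,24) (0,21)]:
  edge (0,16)–(8,14): clear
  edge (8,14)–(10,16): clear
  edge (10,16)–(7,24): clear
  edge (7,24)–(0,21): clear
  edge (0,21)–(0,16): clear
  midpoint (13/2,27/2) outside
  → clear
Obstacle 2 [(0,11) (2,0) (3,0) (10,9) (10,11)]:
  edge (0,11)–(2,0): clear
  edge (2,0)–(3,0): clear
  edge (3,0)–(10,9): clear
  edge (10,9)–(10,11): clear
  edge (10,11)–(0,11): clear
  midpoint (13/2,27/2) outside
  → clear
Obstacle 3 [(14,13) (23,13) (24,23) (15,24)]:
  edge (14,13)–(23,13): clear
  edge (23,13)–(24,23): clear
  edge (24,23)–(15,24): clear
  edge (15,24)–(14,13): clear
  midpoint (13/2,27/2) outside
  → clear
Obstacle 4 [(13,1) (24,0) (24,10)]:
  edge (13,1)–(24,0): clear
  edge (24,0)–(24,10): clear
  edge (24,10)–(13,1): clear
  midpoint (13/2,27/2) outside
  → clear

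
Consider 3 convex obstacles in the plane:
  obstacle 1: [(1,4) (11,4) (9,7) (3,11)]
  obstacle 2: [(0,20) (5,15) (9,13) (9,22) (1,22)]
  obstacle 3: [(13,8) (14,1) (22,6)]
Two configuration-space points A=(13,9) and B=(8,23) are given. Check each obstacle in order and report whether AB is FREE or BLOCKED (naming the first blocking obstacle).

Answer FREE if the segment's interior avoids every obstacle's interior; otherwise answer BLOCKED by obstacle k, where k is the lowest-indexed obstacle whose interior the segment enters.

Obstacle 1 [(1,4) (11,4) (9,7) (3,11)]:
  edge (1,4)–(11,4): clear
  edge (11,4)–(9,7): clear
  edge (9,7)–(3,11): clear
  edge (3,11)–(1,4): clear
  midpoint (21/2,16) outside
  → clear
Obstacle 2 [(0,20) (5,15) (9,13) (9,22) (1,22)]:
  edge (0,20)–(5,15): clear
  edge (5,15)–(9,13): clear
  edge (9,13)–(9,22): crosses AB
  edge (9,22)–(1,22): crosses AB
  edge (1,22)–(0,20): clear
  → BLOCKED
Obstacle 3 [(13,8) (14,1) (22,6)]:
  edge (13,8)–(14,1): clear
  edge (14,1)–(22,6): clear
  edge (22,6)–(13,8): clear
  midpoint (21/2,16) outside
  → clear

BLOCKED by obstacle 2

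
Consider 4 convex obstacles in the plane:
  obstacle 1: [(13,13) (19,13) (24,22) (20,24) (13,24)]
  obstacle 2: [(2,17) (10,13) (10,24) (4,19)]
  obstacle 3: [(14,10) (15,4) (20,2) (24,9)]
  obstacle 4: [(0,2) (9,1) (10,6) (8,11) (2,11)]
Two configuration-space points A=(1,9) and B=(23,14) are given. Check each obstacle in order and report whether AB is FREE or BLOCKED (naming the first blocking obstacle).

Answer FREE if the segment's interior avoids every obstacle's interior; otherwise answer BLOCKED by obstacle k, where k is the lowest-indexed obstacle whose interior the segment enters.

BLOCKED by obstacle 1

Obstacle 1 [(13,13) (19,13) (24,22) (20,24) (13,24)]:
  edge (13,13)–(19,13): crosses AB
  edge (19,13)–(24,22): crosses AB
  edge (24,22)–(20,24): clear
  edge (20,24)–(13,24): clear
  edge (13,24)–(13,13): clear
  → BLOCKED
Obstacle 2 [(2,17) (10,13) (10,24) (4,19)]:
  edge (2,17)–(10,13): clear
  edge (10,13)–(10,24): clear
  edge (10,24)–(4,19): clear
  edge (4,19)–(2,17): clear
  midpoint (12,23/2) outside
  → clear
Obstacle 3 [(14,10) (15,4) (20,2) (24,9)]:
  edge (14,10)–(15,4): clear
  edge (15,4)–(20,2): clear
  edge (20,2)–(24,9): clear
  edge (24,9)–(14,10): clear
  midpoint (12,23/2) outside
  → clear
Obstacle 4 [(0,2) (9,1) (10,6) (8,11) (2,11)]:
  edge (0,2)–(9,1): clear
  edge (9,1)–(10,6): clear
  edge (10,6)–(8,11): crosses AB
  edge (8,11)–(2,11): clear
  edge (2,11)–(0,2): crosses AB
  → BLOCKED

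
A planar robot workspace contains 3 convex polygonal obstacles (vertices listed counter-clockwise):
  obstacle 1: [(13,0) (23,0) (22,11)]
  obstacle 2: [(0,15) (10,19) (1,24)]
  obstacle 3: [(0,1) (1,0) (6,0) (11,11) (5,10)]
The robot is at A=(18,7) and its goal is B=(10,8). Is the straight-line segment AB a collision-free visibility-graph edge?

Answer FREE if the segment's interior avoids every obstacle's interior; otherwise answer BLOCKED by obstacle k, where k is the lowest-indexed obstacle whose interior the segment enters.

FREE

Obstacle 1 [(13,0) (23,0) (22,11)]:
  edge (13,0)–(23,0): clear
  edge (23,0)–(22,11): clear
  edge (22,11)–(13,0): clear
  midpoint (14,15/2) outside
  → clear
Obstacle 2 [(0,15) (10,19) (1,24)]:
  edge (0,15)–(10,19): clear
  edge (10,19)–(1,24): clear
  edge (1,24)–(0,15): clear
  midpoint (14,15/2) outside
  → clear
Obstacle 3 [(0,1) (1,0) (6,0) (11,11) (5,10)]:
  edge (0,1)–(1,0): clear
  edge (1,0)–(6,0): clear
  edge (6,0)–(11,11): clear
  edge (11,11)–(5,10): clear
  edge (5,10)–(0,1): clear
  midpoint (14,15/2) outside
  → clear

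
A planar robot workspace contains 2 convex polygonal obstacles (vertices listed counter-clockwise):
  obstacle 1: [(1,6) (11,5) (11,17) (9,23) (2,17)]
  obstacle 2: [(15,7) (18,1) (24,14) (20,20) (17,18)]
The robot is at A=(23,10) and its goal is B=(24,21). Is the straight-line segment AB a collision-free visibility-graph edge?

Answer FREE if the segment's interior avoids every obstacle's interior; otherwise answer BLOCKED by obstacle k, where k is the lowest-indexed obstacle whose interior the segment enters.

BLOCKED by obstacle 2

Obstacle 1 [(1,6) (11,5) (11,17) (9,23) (2,17)]:
  edge (1,6)–(11,5): clear
  edge (11,5)–(11,17): clear
  edge (11,17)–(9,23): clear
  edge (9,23)–(2,17): clear
  edge (2,17)–(1,6): clear
  midpoint (47/2,31/2) outside
  → clear
Obstacle 2 [(15,7) (18,1) (24,14) (20,20) (17,18)]:
  edge (15,7)–(18,1): clear
  edge (18,1)–(24,14): crosses AB
  edge (24,14)–(20,20): crosses AB
  edge (20,20)–(17,18): clear
  edge (17,18)–(15,7): clear
  → BLOCKED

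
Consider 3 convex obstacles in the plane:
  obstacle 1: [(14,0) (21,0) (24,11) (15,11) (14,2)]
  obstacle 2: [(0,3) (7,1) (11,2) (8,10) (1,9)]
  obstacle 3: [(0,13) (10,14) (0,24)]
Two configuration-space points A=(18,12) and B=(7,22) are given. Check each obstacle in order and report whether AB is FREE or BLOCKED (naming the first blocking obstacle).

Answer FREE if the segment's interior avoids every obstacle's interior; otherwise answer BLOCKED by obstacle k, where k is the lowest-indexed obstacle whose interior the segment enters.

Obstacle 1 [(14,0) (21,0) (24,11) (15,11) (14,2)]:
  edge (14,0)–(21,0): clear
  edge (21,0)–(24,11): clear
  edge (24,11)–(15,11): clear
  edge (15,11)–(14,2): clear
  edge (14,2)–(14,0): clear
  midpoint (25/2,17) outside
  → clear
Obstacle 2 [(0,3) (7,1) (11,2) (8,10) (1,9)]:
  edge (0,3)–(7,1): clear
  edge (7,1)–(11,2): clear
  edge (11,2)–(8,10): clear
  edge (8,10)–(1,9): clear
  edge (1,9)–(0,3): clear
  midpoint (25/2,17) outside
  → clear
Obstacle 3 [(0,13) (10,14) (0,24)]:
  edge (0,13)–(10,14): clear
  edge (10,14)–(0,24): clear
  edge (0,24)–(0,13): clear
  midpoint (25/2,17) outside
  → clear

FREE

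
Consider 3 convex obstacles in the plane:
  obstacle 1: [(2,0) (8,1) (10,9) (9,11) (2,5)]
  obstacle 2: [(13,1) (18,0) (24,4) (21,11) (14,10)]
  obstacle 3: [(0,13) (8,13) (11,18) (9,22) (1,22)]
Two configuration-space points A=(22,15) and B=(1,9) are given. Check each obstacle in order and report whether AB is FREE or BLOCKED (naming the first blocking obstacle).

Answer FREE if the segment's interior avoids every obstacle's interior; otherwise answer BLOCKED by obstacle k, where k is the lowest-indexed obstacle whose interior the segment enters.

Obstacle 1 [(2,0) (8,1) (10,9) (9,11) (2,5)]:
  edge (2,0)–(8,1): clear
  edge (8,1)–(10,9): clear
  edge (10,9)–(9,11): clear
  edge (9,11)–(2,5): clear
  edge (2,5)–(2,0): clear
  midpoint (23/2,12) outside
  → clear
Obstacle 2 [(13,1) (18,0) (24,4) (21,11) (14,10)]:
  edge (13,1)–(18,0): clear
  edge (18,0)–(24,4): clear
  edge (24,4)–(21,11): clear
  edge (21,11)–(14,10): clear
  edge (14,10)–(13,1): clear
  midpoint (23/2,12) outside
  → clear
Obstacle 3 [(0,13) (8,13) (11,18) (9,22) (1,22)]:
  edge (0,13)–(8,13): clear
  edge (8,13)–(11,18): clear
  edge (11,18)–(9,22): clear
  edge (9,22)–(1,22): clear
  edge (1,22)–(0,13): clear
  midpoint (23/2,12) outside
  → clear

FREE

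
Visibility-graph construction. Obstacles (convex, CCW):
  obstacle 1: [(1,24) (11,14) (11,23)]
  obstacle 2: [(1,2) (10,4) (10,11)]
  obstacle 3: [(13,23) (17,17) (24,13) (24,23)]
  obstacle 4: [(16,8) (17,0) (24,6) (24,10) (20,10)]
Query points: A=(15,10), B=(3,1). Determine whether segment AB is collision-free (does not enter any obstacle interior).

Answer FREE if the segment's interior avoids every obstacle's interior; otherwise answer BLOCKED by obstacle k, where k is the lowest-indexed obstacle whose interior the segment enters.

BLOCKED by obstacle 2

Obstacle 1 [(1,24) (11,14) (11,23)]:
  edge (1,24)–(11,14): clear
  edge (11,14)–(11,23): clear
  edge (11,23)–(1,24): clear
  midpoint (9,11/2) outside
  → clear
Obstacle 2 [(1,2) (10,4) (10,11)]:
  edge (1,2)–(10,4): crosses AB
  edge (10,4)–(10,11): crosses AB
  edge (10,11)–(1,2): clear
  → BLOCKED
Obstacle 3 [(13,23) (17,17) (24,13) (24,23)]:
  edge (13,23)–(17,17): clear
  edge (17,17)–(24,13): clear
  edge (24,13)–(24,23): clear
  edge (24,23)–(13,23): clear
  midpoint (9,11/2) outside
  → clear
Obstacle 4 [(16,8) (17,0) (24,6) (24,10) (20,10)]:
  edge (16,8)–(17,0): clear
  edge (17,0)–(24,6): clear
  edge (24,6)–(24,10): clear
  edge (24,10)–(20,10): clear
  edge (20,10)–(16,8): clear
  midpoint (9,11/2) outside
  → clear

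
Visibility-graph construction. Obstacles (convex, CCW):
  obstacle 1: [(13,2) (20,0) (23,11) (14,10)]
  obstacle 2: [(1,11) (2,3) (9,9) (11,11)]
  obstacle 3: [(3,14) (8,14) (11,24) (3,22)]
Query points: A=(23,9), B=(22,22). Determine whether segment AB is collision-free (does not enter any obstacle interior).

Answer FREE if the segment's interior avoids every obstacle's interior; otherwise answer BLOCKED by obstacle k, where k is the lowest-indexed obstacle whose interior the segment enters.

Obstacle 1 [(13,2) (20,0) (23,11) (14,10)]:
  edge (13,2)–(20,0): clear
  edge (20,0)–(23,11): crosses AB
  edge (23,11)–(14,10): crosses AB
  edge (14,10)–(13,2): clear
  → BLOCKED
Obstacle 2 [(1,11) (2,3) (9,9) (11,11)]:
  edge (1,11)–(2,3): clear
  edge (2,3)–(9,9): clear
  edge (9,9)–(11,11): clear
  edge (11,11)–(1,11): clear
  midpoint (45/2,31/2) outside
  → clear
Obstacle 3 [(3,14) (8,14) (11,24) (3,22)]:
  edge (3,14)–(8,14): clear
  edge (8,14)–(11,24): clear
  edge (11,24)–(3,22): clear
  edge (3,22)–(3,14): clear
  midpoint (45/2,31/2) outside
  → clear

BLOCKED by obstacle 1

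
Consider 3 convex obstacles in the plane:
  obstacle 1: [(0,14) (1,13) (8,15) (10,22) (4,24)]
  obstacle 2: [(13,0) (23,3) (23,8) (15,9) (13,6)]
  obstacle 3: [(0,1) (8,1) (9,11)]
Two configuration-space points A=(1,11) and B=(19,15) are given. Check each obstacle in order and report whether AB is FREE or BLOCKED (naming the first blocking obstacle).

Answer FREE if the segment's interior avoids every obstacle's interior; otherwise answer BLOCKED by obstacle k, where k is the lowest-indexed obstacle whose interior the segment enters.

Obstacle 1 [(0,14) (1,13) (8,15) (10,22) (4,24)]:
  edge (0,14)–(1,13): clear
  edge (1,13)–(8,15): clear
  edge (8,15)–(10,22): clear
  edge (10,22)–(4,24): clear
  edge (4,24)–(0,14): clear
  midpoint (10,13) outside
  → clear
Obstacle 2 [(13,0) (23,3) (23,8) (15,9) (13,6)]:
  edge (13,0)–(23,3): clear
  edge (23,3)–(23,8): clear
  edge (23,8)–(15,9): clear
  edge (15,9)–(13,6): clear
  edge (13,6)–(13,0): clear
  midpoint (10,13) outside
  → clear
Obstacle 3 [(0,1) (8,1) (9,11)]:
  edge (0,1)–(8,1): clear
  edge (8,1)–(9,11): clear
  edge (9,11)–(0,1): clear
  midpoint (10,13) outside
  → clear

FREE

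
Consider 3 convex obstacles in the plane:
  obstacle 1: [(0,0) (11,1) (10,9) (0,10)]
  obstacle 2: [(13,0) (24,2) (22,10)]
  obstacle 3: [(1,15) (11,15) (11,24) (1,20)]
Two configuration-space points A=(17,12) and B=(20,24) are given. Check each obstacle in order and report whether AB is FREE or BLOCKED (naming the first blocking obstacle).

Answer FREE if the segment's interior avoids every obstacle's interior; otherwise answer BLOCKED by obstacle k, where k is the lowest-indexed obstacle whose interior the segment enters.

Obstacle 1 [(0,0) (11,1) (10,9) (0,10)]:
  edge (0,0)–(11,1): clear
  edge (11,1)–(10,9): clear
  edge (10,9)–(0,10): clear
  edge (0,10)–(0,0): clear
  midpoint (37/2,18) outside
  → clear
Obstacle 2 [(13,0) (24,2) (22,10)]:
  edge (13,0)–(24,2): clear
  edge (24,2)–(22,10): clear
  edge (22,10)–(13,0): clear
  midpoint (37/2,18) outside
  → clear
Obstacle 3 [(1,15) (11,15) (11,24) (1,20)]:
  edge (1,15)–(11,15): clear
  edge (11,15)–(11,24): clear
  edge (11,24)–(1,20): clear
  edge (1,20)–(1,15): clear
  midpoint (37/2,18) outside
  → clear

FREE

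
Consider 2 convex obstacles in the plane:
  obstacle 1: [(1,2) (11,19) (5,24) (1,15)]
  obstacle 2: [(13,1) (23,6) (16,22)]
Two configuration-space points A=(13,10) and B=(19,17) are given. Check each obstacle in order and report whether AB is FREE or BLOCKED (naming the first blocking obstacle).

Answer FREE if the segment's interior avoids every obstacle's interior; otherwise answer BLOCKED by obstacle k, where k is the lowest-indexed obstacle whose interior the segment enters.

BLOCKED by obstacle 2

Obstacle 1 [(1,2) (11,19) (5,24) (1,15)]:
  edge (1,2)–(11,19): clear
  edge (11,19)–(5,24): clear
  edge (5,24)–(1,15): clear
  edge (1,15)–(1,2): clear
  midpoint (16,27/2) outside
  → clear
Obstacle 2 [(13,1) (23,6) (16,22)]:
  edge (13,1)–(23,6): clear
  edge (23,6)–(16,22): crosses AB
  edge (16,22)–(13,1): crosses AB
  → BLOCKED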